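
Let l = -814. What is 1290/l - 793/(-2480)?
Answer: -1276849/1009360 ≈ -1.2650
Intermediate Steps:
1290/l - 793/(-2480) = 1290/(-814) - 793/(-2480) = 1290*(-1/814) - 793*(-1/2480) = -645/407 + 793/2480 = -1276849/1009360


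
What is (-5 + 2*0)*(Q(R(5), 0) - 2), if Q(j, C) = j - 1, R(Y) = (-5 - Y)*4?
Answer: 215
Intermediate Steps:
R(Y) = -20 - 4*Y
Q(j, C) = -1 + j
(-5 + 2*0)*(Q(R(5), 0) - 2) = (-5 + 2*0)*((-1 + (-20 - 4*5)) - 2) = (-5 + 0)*((-1 + (-20 - 20)) - 2) = -5*((-1 - 40) - 2) = -5*(-41 - 2) = -5*(-43) = 215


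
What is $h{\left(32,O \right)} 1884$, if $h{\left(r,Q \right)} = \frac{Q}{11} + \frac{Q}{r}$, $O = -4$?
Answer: $- \frac{20253}{22} \approx -920.59$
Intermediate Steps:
$h{\left(r,Q \right)} = \frac{Q}{11} + \frac{Q}{r}$ ($h{\left(r,Q \right)} = Q \frac{1}{11} + \frac{Q}{r} = \frac{Q}{11} + \frac{Q}{r}$)
$h{\left(32,O \right)} 1884 = \left(\frac{1}{11} \left(-4\right) - \frac{4}{32}\right) 1884 = \left(- \frac{4}{11} - \frac{1}{8}\right) 1884 = \left(- \frac{43}{88}\right) 1884 = - \frac{20253}{22}$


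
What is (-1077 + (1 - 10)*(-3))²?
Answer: 1102500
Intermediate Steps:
(-1077 + (1 - 10)*(-3))² = (-1077 - 9*(-3))² = (-1077 + 27)² = (-1050)² = 1102500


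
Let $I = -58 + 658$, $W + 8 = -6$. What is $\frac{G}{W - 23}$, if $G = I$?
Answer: $- \frac{600}{37} \approx -16.216$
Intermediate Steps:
$W = -14$ ($W = -8 - 6 = -14$)
$I = 600$
$G = 600$
$\frac{G}{W - 23} = \frac{1}{-14 - 23} \cdot 600 = \frac{1}{-37} \cdot 600 = \left(- \frac{1}{37}\right) 600 = - \frac{600}{37}$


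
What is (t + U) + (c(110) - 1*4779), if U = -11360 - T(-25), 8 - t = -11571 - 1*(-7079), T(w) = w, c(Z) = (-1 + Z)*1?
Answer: -11505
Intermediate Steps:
c(Z) = -1 + Z
t = 4500 (t = 8 - (-11571 - 1*(-7079)) = 8 - (-11571 + 7079) = 8 - 1*(-4492) = 8 + 4492 = 4500)
U = -11335 (U = -11360 - 1*(-25) = -11360 + 25 = -11335)
(t + U) + (c(110) - 1*4779) = (4500 - 11335) + ((-1 + 110) - 1*4779) = -6835 + (109 - 4779) = -6835 - 4670 = -11505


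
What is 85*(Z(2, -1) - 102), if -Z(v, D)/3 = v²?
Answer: -9690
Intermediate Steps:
Z(v, D) = -3*v²
85*(Z(2, -1) - 102) = 85*(-3*2² - 102) = 85*(-3*4 - 102) = 85*(-12 - 102) = 85*(-114) = -9690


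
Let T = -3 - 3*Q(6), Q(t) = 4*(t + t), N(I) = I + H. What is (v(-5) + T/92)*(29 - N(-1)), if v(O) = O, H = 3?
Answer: -16389/92 ≈ -178.14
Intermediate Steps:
N(I) = 3 + I (N(I) = I + 3 = 3 + I)
Q(t) = 8*t (Q(t) = 4*(2*t) = 8*t)
T = -147 (T = -3 - 24*6 = -3 - 3*48 = -3 - 144 = -147)
(v(-5) + T/92)*(29 - N(-1)) = (-5 - 147/92)*(29 - (3 - 1)) = (-5 - 147*1/92)*(29 - 1*2) = (-5 - 147/92)*(29 - 2) = -607/92*27 = -16389/92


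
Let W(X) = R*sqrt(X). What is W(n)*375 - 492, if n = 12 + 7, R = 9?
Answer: -492 + 3375*sqrt(19) ≈ 14219.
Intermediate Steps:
n = 19
W(X) = 9*sqrt(X)
W(n)*375 - 492 = (9*sqrt(19))*375 - 492 = 3375*sqrt(19) - 492 = -492 + 3375*sqrt(19)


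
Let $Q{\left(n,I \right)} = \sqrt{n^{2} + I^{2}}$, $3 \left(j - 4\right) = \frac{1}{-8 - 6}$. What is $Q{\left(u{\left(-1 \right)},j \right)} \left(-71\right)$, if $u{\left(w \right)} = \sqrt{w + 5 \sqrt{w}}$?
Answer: $- \frac{71 \sqrt{26125 + 8820 i}}{42} \approx -277.0 - 45.497 i$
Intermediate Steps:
$j = \frac{167}{42}$ ($j = 4 + \frac{1}{3 \left(-8 - 6\right)} = 4 + \frac{1}{3 \left(-14\right)} = 4 + \frac{1}{3} \left(- \frac{1}{14}\right) = 4 - \frac{1}{42} = \frac{167}{42} \approx 3.9762$)
$Q{\left(n,I \right)} = \sqrt{I^{2} + n^{2}}$
$Q{\left(u{\left(-1 \right)},j \right)} \left(-71\right) = \sqrt{\left(\frac{167}{42}\right)^{2} + \left(\sqrt{-1 + 5 \sqrt{-1}}\right)^{2}} \left(-71\right) = \sqrt{\frac{27889}{1764} + \left(\sqrt{-1 + 5 i}\right)^{2}} \left(-71\right) = \sqrt{\frac{27889}{1764} - \left(1 - 5 i\right)} \left(-71\right) = \sqrt{\frac{26125}{1764} + 5 i} \left(-71\right) = - 71 \sqrt{\frac{26125}{1764} + 5 i}$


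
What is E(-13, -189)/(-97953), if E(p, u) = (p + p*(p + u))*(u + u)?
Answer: 329238/32651 ≈ 10.084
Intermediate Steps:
E(p, u) = 2*u*(p + p*(p + u)) (E(p, u) = (p + p*(p + u))*(2*u) = 2*u*(p + p*(p + u)))
E(-13, -189)/(-97953) = (2*(-13)*(-189)*(1 - 13 - 189))/(-97953) = (2*(-13)*(-189)*(-201))*(-1/97953) = -987714*(-1/97953) = 329238/32651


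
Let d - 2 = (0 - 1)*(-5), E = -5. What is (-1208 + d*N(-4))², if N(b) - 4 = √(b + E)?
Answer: 1391959 - 49560*I ≈ 1.392e+6 - 49560.0*I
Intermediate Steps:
N(b) = 4 + √(-5 + b) (N(b) = 4 + √(b - 5) = 4 + √(-5 + b))
d = 7 (d = 2 + (0 - 1)*(-5) = 2 - 1*(-5) = 2 + 5 = 7)
(-1208 + d*N(-4))² = (-1208 + 7*(4 + √(-5 - 4)))² = (-1208 + 7*(4 + √(-9)))² = (-1208 + 7*(4 + 3*I))² = (-1208 + (28 + 21*I))² = (-1180 + 21*I)²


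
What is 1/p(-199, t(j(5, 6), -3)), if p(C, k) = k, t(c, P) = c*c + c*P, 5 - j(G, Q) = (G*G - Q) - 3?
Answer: 1/154 ≈ 0.0064935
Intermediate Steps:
j(G, Q) = 8 + Q - G**2 (j(G, Q) = 5 - ((G*G - Q) - 3) = 5 - ((G**2 - Q) - 3) = 5 - (-3 + G**2 - Q) = 5 + (3 + Q - G**2) = 8 + Q - G**2)
t(c, P) = c**2 + P*c
1/p(-199, t(j(5, 6), -3)) = 1/((8 + 6 - 1*5**2)*(-3 + (8 + 6 - 1*5**2))) = 1/((8 + 6 - 1*25)*(-3 + (8 + 6 - 1*25))) = 1/((8 + 6 - 25)*(-3 + (8 + 6 - 25))) = 1/(-11*(-3 - 11)) = 1/(-11*(-14)) = 1/154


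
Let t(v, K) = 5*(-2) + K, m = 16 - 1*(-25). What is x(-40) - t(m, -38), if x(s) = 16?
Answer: 64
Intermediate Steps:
m = 41 (m = 16 + 25 = 41)
t(v, K) = -10 + K
x(-40) - t(m, -38) = 16 - (-10 - 38) = 16 - 1*(-48) = 16 + 48 = 64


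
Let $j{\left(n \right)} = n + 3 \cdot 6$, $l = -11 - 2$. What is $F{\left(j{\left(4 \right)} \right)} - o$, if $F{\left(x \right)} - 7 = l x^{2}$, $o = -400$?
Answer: $-5885$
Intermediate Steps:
$l = -13$ ($l = -11 - 2 = -13$)
$j{\left(n \right)} = 18 + n$ ($j{\left(n \right)} = n + 18 = 18 + n$)
$F{\left(x \right)} = 7 - 13 x^{2}$
$F{\left(j{\left(4 \right)} \right)} - o = \left(7 - 13 \left(18 + 4\right)^{2}\right) - -400 = \left(7 - 13 \cdot 22^{2}\right) + 400 = \left(7 - 6292\right) + 400 = -6285 + 400 = -5885$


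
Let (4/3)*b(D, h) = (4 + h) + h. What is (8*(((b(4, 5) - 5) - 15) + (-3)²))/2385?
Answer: -4/2385 ≈ -0.0016771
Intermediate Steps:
b(D, h) = 3 + 3*h/2 (b(D, h) = 3*((4 + h) + h)/4 = 3*(4 + 2*h)/4 = 3 + 3*h/2)
(8*(((b(4, 5) - 5) - 15) + (-3)²))/2385 = (8*((((3 + (3/2)*5) - 5) - 15) + (-3)²))/2385 = (8*((((3 + 15/2) - 5) - 15) + 9))*(1/2385) = (8*(((21/2 - 5) - 15) + 9))*(1/2385) = (8*((11/2 - 15) + 9))*(1/2385) = (8*(-19/2 + 9))*(1/2385) = (8*(-½))*(1/2385) = -4*1/2385 = -4/2385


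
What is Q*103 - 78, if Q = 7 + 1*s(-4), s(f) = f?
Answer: 231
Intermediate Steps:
Q = 3 (Q = 7 + 1*(-4) = 7 - 4 = 3)
Q*103 - 78 = 3*103 - 78 = 309 - 78 = 231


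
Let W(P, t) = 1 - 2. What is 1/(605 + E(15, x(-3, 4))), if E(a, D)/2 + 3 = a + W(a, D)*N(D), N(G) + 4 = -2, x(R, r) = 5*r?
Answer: 1/641 ≈ 0.0015601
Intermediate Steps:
W(P, t) = -1
N(G) = -6 (N(G) = -4 - 2 = -6)
E(a, D) = 6 + 2*a (E(a, D) = -6 + 2*(a - 1*(-6)) = -6 + 2*(a + 6) = -6 + 2*(6 + a) = -6 + (12 + 2*a) = 6 + 2*a)
1/(605 + E(15, x(-3, 4))) = 1/(605 + (6 + 2*15)) = 1/(605 + (6 + 30)) = 1/(605 + 36) = 1/641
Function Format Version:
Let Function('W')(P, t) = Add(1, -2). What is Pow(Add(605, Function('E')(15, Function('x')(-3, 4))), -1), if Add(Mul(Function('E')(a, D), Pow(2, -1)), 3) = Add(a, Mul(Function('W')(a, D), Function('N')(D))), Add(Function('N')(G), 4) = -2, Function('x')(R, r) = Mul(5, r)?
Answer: Rational(1, 641) ≈ 0.0015601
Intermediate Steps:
Function('W')(P, t) = -1
Function('N')(G) = -6 (Function('N')(G) = Add(-4, -2) = -6)
Function('E')(a, D) = Add(6, Mul(2, a)) (Function('E')(a, D) = Add(-6, Mul(2, Add(a, Mul(-1, -6)))) = Add(-6, Mul(2, Add(a, 6))) = Add(-6, Mul(2, Add(6, a))) = Add(-6, Add(12, Mul(2, a))) = Add(6, Mul(2, a)))
Pow(Add(605, Function('E')(15, Function('x')(-3, 4))), -1) = Pow(Add(605, Add(6, Mul(2, 15))), -1) = Pow(Add(605, Add(6, 30)), -1) = Pow(Add(605, 36), -1) = Pow(641, -1) = Rational(1, 641)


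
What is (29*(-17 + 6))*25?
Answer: -7975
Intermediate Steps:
(29*(-17 + 6))*25 = (29*(-11))*25 = -319*25 = -7975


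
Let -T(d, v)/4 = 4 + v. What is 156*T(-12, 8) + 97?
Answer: -7391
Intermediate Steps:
T(d, v) = -16 - 4*v (T(d, v) = -4*(4 + v) = -16 - 4*v)
156*T(-12, 8) + 97 = 156*(-16 - 4*8) + 97 = 156*(-16 - 32) + 97 = 156*(-48) + 97 = -7488 + 97 = -7391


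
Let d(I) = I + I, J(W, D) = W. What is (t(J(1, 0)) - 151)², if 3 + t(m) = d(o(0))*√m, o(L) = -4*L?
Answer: 23716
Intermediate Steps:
d(I) = 2*I
t(m) = -3 (t(m) = -3 + (2*(-4*0))*√m = -3 + (2*0)*√m = -3 + 0*√m = -3 + 0 = -3)
(t(J(1, 0)) - 151)² = (-3 - 151)² = (-154)² = 23716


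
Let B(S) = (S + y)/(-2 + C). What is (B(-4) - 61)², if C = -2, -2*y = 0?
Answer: 3600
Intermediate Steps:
y = 0 (y = -½*0 = 0)
B(S) = -S/4 (B(S) = (S + 0)/(-2 - 2) = S/(-4) = S*(-¼) = -S/4)
(B(-4) - 61)² = (-¼*(-4) - 61)² = (1 - 61)² = (-60)² = 3600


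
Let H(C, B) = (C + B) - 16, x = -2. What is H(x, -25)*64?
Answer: -2752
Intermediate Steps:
H(C, B) = -16 + B + C (H(C, B) = (B + C) - 16 = -16 + B + C)
H(x, -25)*64 = (-16 - 25 - 2)*64 = -43*64 = -2752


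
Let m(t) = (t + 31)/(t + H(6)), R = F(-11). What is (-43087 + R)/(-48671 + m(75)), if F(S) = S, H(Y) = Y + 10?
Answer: 3921918/4428955 ≈ 0.88552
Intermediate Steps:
H(Y) = 10 + Y
R = -11
m(t) = (31 + t)/(16 + t) (m(t) = (t + 31)/(t + (10 + 6)) = (31 + t)/(t + 16) = (31 + t)/(16 + t))
(-43087 + R)/(-48671 + m(75)) = (-43087 - 11)/(-48671 + (31 + 75)/(16 + 75)) = -43098/(-48671 + 106/91) = -43098/(-4428955/91) = -43098*(-91/4428955) = 3921918/4428955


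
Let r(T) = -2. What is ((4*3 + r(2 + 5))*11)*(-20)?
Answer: -2200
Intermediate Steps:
((4*3 + r(2 + 5))*11)*(-20) = ((4*3 - 2)*11)*(-20) = ((12 - 2)*11)*(-20) = (10*11)*(-20) = 110*(-20) = -2200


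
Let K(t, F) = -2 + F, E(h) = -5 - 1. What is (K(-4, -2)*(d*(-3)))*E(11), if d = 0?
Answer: 0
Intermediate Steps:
E(h) = -6
(K(-4, -2)*(d*(-3)))*E(11) = ((-2 - 2)*(0*(-3)))*(-6) = -4*0*(-6) = 0*(-6) = 0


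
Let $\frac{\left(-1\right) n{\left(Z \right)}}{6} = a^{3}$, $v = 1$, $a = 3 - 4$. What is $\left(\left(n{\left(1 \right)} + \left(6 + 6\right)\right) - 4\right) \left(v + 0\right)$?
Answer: $14$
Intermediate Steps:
$a = -1$ ($a = 3 - 4 = -1$)
$n{\left(Z \right)} = 6$ ($n{\left(Z \right)} = - 6 \left(-1\right)^{3} = \left(-6\right) \left(-1\right) = 6$)
$\left(\left(n{\left(1 \right)} + \left(6 + 6\right)\right) - 4\right) \left(v + 0\right) = \left(\left(6 + \left(6 + 6\right)\right) - 4\right) \left(1 + 0\right) = \left(\left(6 + 12\right) - 4\right) 1 = \left(18 - 4\right) 1 = 14 \cdot 1 = 14$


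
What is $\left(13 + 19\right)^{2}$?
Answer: $1024$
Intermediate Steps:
$\left(13 + 19\right)^{2} = 32^{2} = 1024$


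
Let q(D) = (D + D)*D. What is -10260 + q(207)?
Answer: 75438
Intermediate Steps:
q(D) = 2*D**2 (q(D) = (2*D)*D = 2*D**2)
-10260 + q(207) = -10260 + 2*207**2 = -10260 + 2*42849 = -10260 + 85698 = 75438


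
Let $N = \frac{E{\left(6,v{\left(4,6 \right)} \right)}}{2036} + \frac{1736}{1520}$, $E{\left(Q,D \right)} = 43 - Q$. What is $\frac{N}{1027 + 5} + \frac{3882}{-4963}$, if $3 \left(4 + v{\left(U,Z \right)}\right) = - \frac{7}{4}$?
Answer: $- \frac{257923348219}{330220550240} \approx -0.78106$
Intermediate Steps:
$v{\left(U,Z \right)} = - \frac{55}{12}$ ($v{\left(U,Z \right)} = -4 + \frac{\left(-7\right) \frac{1}{4}}{3} = -4 + \frac{1}{3} \left(- \frac{7}{4}\right) = -4 - \frac{7}{12} = - \frac{55}{12}$)
$N = \frac{224421}{193420}$ ($N = \frac{43 - 6}{2036} + \frac{1736}{1520} = \left(43 - 6\right) \frac{1}{2036} + 1736 \cdot \frac{1}{1520} = 37 \cdot \frac{1}{2036} + \frac{217}{190} = \frac{37}{2036} + \frac{217}{190} = \frac{224421}{193420} \approx 1.1603$)
$\frac{N}{1027 + 5} + \frac{3882}{-4963} = \frac{224421}{193420 \left(1027 + 5\right)} + \frac{3882}{-4963} = \frac{224421}{193420 \cdot 1032} + 3882 \left(- \frac{1}{4963}\right) = \frac{224421}{193420} \cdot \frac{1}{1032} - \frac{3882}{4963} = \frac{74807}{66536480} - \frac{3882}{4963} = - \frac{257923348219}{330220550240}$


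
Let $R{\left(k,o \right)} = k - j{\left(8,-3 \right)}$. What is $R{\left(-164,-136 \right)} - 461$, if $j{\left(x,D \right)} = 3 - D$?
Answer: $-631$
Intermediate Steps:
$R{\left(k,o \right)} = -6 + k$ ($R{\left(k,o \right)} = k - \left(3 - -3\right) = k - \left(3 + 3\right) = k - 6 = -6 + k$)
$R{\left(-164,-136 \right)} - 461 = \left(-6 - 164\right) - 461 = -170 - 461 = -631$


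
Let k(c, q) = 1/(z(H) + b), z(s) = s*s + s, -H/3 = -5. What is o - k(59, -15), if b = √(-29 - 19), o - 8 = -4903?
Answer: (-19580*√3 + 1174801*I)/(4*(√3 - 60*I)) ≈ -4895.0 + 0.00012022*I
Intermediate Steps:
o = -4895 (o = 8 - 4903 = -4895)
H = 15 (H = -3*(-5) = 15)
z(s) = s + s² (z(s) = s² + s = s + s²)
b = 4*I*√3 (b = √(-48) = 4*I*√3 ≈ 6.9282*I)
k(c, q) = 1/(240 + 4*I*√3) (k(c, q) = 1/(15*(1 + 15) + 4*I*√3) = 1/(15*16 + 4*I*√3) = 1/(240 + 4*I*√3))
o - k(59, -15) = -4895 - (5/1201 - I*√3/14412) = -4895 + (-5/1201 + I*√3/14412) = -5878900/1201 + I*√3/14412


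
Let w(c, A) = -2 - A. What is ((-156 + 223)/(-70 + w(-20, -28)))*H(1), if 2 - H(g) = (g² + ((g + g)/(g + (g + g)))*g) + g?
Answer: 67/66 ≈ 1.0152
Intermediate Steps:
H(g) = 2 - g² - 5*g/3 (H(g) = 2 - ((g² + ((g + g)/(g + (g + g)))*g) + g) = 2 - ((g² + ((2*g)/(g + 2*g))*g) + g) = 2 - ((g² + ((2*g)/((3*g)))*g) + g) = 2 - ((g² + ((2*g)*(1/(3*g)))*g) + g) = 2 - ((g² + 2*g/3) + g) = 2 - (g² + 5*g/3) = 2 + (-g² - 5*g/3) = 2 - g² - 5*g/3)
((-156 + 223)/(-70 + w(-20, -28)))*H(1) = ((-156 + 223)/(-70 + (-2 - 1*(-28))))*(2 - 1*1² - 5/3*1) = (67/(-70 + (-2 + 28)))*(2 - 1*1 - 5/3) = (67/(-70 + 26))*(2 - 1 - 5/3) = (67/(-44))*(-⅔) = (67*(-1/44))*(-⅔) = -67/44*(-⅔) = 67/66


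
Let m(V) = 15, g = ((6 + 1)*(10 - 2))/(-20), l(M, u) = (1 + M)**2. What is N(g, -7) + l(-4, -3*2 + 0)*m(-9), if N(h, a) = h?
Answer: 661/5 ≈ 132.20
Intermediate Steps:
g = -14/5 (g = (7*8)*(-1/20) = 56*(-1/20) = -14/5 ≈ -2.8000)
N(g, -7) + l(-4, -3*2 + 0)*m(-9) = -14/5 + (1 - 4)**2*15 = -14/5 + (-3)**2*15 = -14/5 + 9*15 = -14/5 + 135 = 661/5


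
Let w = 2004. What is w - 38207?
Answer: -36203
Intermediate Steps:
w - 38207 = 2004 - 38207 = -36203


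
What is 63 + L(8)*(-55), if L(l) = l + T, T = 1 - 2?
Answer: -322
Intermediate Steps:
T = -1
L(l) = -1 + l (L(l) = l - 1 = -1 + l)
63 + L(8)*(-55) = 63 + (-1 + 8)*(-55) = 63 + 7*(-55) = 63 - 385 = -322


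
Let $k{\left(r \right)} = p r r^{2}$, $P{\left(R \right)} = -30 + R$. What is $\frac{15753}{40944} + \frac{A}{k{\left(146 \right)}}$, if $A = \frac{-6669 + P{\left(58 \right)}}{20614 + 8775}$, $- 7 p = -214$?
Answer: $\frac{3211805125752465}{8347879761352984} \approx 0.38475$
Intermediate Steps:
$p = \frac{214}{7}$ ($p = \left(- \frac{1}{7}\right) \left(-214\right) = \frac{214}{7} \approx 30.571$)
$A = - \frac{6641}{29389}$ ($A = \frac{-6669 + \left(-30 + 58\right)}{20614 + 8775} = \frac{-6669 + 28}{29389} = \left(-6641\right) \frac{1}{29389} = - \frac{6641}{29389} \approx -0.22597$)
$k{\left(r \right)} = \frac{214 r^{3}}{7}$ ($k{\left(r \right)} = \frac{214 r}{7} r^{2} = \frac{214 r^{3}}{7}$)
$\frac{15753}{40944} + \frac{A}{k{\left(146 \right)}} = \frac{15753}{40944} - \frac{6641}{29389 \frac{214 \cdot 146^{3}}{7}} = 15753 \cdot \frac{1}{40944} - \frac{6641}{29389 \cdot \frac{214}{7} \cdot 3112136} = \frac{5251}{13648} - \frac{6641}{29389 \cdot \frac{665997104}{7}} = \frac{5251}{13648} - \frac{46487}{19572988889456} = \frac{3211805125752465}{8347879761352984}$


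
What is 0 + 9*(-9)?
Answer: -81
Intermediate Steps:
0 + 9*(-9) = 0 - 81 = -81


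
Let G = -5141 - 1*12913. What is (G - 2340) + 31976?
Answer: 11582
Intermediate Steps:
G = -18054 (G = -5141 - 12913 = -18054)
(G - 2340) + 31976 = (-18054 - 2340) + 31976 = -20394 + 31976 = 11582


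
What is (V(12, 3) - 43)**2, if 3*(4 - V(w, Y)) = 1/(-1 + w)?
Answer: 1658944/1089 ≈ 1523.4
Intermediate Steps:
V(w, Y) = 4 - 1/(3*(-1 + w))
(V(12, 3) - 43)**2 = ((-13 + 12*12)/(3*(-1 + 12)) - 43)**2 = ((1/3)*(-13 + 144)/11 - 43)**2 = ((1/3)*(1/11)*131 - 43)**2 = (131/33 - 43)**2 = (-1288/33)**2 = 1658944/1089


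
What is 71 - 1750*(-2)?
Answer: 3571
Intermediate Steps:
71 - 1750*(-2) = 71 - 125*(-28) = 71 + 3500 = 3571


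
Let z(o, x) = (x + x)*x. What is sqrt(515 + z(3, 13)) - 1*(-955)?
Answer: 955 + sqrt(853) ≈ 984.21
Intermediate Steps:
z(o, x) = 2*x**2 (z(o, x) = (2*x)*x = 2*x**2)
sqrt(515 + z(3, 13)) - 1*(-955) = sqrt(515 + 2*13**2) - 1*(-955) = sqrt(515 + 2*169) + 955 = sqrt(515 + 338) + 955 = sqrt(853) + 955 = 955 + sqrt(853)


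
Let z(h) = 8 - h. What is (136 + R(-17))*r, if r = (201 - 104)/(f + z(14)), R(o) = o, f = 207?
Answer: 11543/201 ≈ 57.428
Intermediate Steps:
r = 97/201 (r = (201 - 104)/(207 + (8 - 1*14)) = 97/(207 + (8 - 14)) = 97/(207 - 6) = 97/201 ≈ 0.48259)
(136 + R(-17))*r = (136 - 17)*(97/201) = 119*(97/201) = 11543/201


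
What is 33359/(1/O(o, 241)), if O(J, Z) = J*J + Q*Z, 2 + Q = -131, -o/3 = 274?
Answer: 21470886529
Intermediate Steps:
o = -822 (o = -3*274 = -822)
Q = -133 (Q = -2 - 131 = -133)
O(J, Z) = J**2 - 133*Z (O(J, Z) = J*J - 133*Z = J**2 - 133*Z)
33359/(1/O(o, 241)) = 33359/(1/((-822)**2 - 133*241)) = 33359/(1/(675684 - 32053)) = 33359/(1/643631) = 33359*643631 = 21470886529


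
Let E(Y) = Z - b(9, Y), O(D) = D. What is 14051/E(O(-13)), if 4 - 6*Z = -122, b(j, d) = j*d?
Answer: 14051/138 ≈ 101.82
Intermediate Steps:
b(j, d) = d*j
Z = 21 (Z = ⅔ - ⅙*(-122) = ⅔ + 61/3 = 21)
E(Y) = 21 - 9*Y (E(Y) = 21 - Y*9 = 21 - 9*Y)
14051/E(O(-13)) = 14051/(21 - 9*(-13)) = 14051/(21 + 117) = 14051/138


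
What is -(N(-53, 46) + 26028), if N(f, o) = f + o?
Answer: -26021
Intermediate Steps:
-(N(-53, 46) + 26028) = -((-53 + 46) + 26028) = -(-7 + 26028) = -1*26021 = -26021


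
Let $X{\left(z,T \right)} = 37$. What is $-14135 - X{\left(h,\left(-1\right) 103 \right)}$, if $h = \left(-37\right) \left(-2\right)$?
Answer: $-14172$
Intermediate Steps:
$h = 74$
$-14135 - X{\left(h,\left(-1\right) 103 \right)} = -14135 - 37 = -14172$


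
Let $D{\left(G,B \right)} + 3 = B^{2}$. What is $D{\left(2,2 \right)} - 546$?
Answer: $-545$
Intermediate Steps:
$D{\left(G,B \right)} = -3 + B^{2}$
$D{\left(2,2 \right)} - 546 = \left(-3 + 2^{2}\right) - 546 = \left(-3 + 4\right) - 546 = 1 - 546 = -545$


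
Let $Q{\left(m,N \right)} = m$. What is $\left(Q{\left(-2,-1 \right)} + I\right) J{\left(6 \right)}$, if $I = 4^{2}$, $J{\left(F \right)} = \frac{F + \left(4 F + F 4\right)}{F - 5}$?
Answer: $756$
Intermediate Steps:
$J{\left(F \right)} = \frac{9 F}{-5 + F}$ ($J{\left(F \right)} = \frac{F + \left(4 F + 4 F\right)}{-5 + F} = \frac{F + 8 F}{-5 + F} = \frac{9 F}{-5 + F}$)
$I = 16$
$\left(Q{\left(-2,-1 \right)} + I\right) J{\left(6 \right)} = \left(-2 + 16\right) 9 \cdot 6 \frac{1}{-5 + 6} = 14 \cdot 9 \cdot 6 \cdot 1^{-1} = 14 \cdot 9 \cdot 6 \cdot 1 = 14 \cdot 54 = 756$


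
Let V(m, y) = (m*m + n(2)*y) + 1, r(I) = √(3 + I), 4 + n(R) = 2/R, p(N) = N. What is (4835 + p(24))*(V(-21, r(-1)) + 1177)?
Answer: 7866721 - 14577*√2 ≈ 7.8461e+6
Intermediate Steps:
n(R) = -4 + 2/R
V(m, y) = 1 + m² - 3*y (V(m, y) = (m*m + (-4 + 2/2)*y) + 1 = (m² + (-4 + 2*(½))*y) + 1 = (m² + (-4 + 1)*y) + 1 = (m² - 3*y) + 1 = 1 + m² - 3*y)
(4835 + p(24))*(V(-21, r(-1)) + 1177) = (4835 + 24)*((1 + (-21)² - 3*√(3 - 1)) + 1177) = 4859*((1 + 441 - 3*√2) + 1177) = 4859*((442 - 3*√2) + 1177) = 4859*(1619 - 3*√2) = 7866721 - 14577*√2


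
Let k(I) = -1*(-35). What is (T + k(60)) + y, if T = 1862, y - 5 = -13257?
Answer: -11355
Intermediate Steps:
y = -13252 (y = 5 - 13257 = -13252)
k(I) = 35
(T + k(60)) + y = (1862 + 35) - 13252 = 1897 - 13252 = -11355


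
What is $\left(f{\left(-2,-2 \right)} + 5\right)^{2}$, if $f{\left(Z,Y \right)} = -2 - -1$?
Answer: $16$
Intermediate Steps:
$f{\left(Z,Y \right)} = -1$ ($f{\left(Z,Y \right)} = -2 + 1 = -1$)
$\left(f{\left(-2,-2 \right)} + 5\right)^{2} = \left(-1 + 5\right)^{2} = 4^{2} = 16$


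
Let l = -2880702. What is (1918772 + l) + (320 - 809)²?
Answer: -722809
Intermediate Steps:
(1918772 + l) + (320 - 809)² = (1918772 - 2880702) + (320 - 809)² = -961930 + (-489)² = -961930 + 239121 = -722809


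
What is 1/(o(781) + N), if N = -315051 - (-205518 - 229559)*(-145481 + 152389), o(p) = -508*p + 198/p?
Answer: 71/213340808325 ≈ 3.3280e-10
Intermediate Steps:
N = 3005196865 (N = -315051 - (-435077)*6908 = -315051 - 1*(-3005511916) = -315051 + 3005511916 = 3005196865)
1/(o(781) + N) = 1/((-508*781 + 198/781) + 3005196865) = 1/((-396748 + 198*(1/781)) + 3005196865) = 1/((-396748 + 18/71) + 3005196865) = 1/(-28169090/71 + 3005196865) = 1/(213340808325/71) = 71/213340808325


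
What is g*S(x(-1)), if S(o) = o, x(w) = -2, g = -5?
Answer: 10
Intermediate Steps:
g*S(x(-1)) = -5*(-2) = 10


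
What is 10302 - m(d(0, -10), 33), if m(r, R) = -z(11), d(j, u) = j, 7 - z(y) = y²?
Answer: 10188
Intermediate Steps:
z(y) = 7 - y²
m(r, R) = 114 (m(r, R) = -(7 - 1*11²) = -(7 - 1*121) = -(7 - 121) = -1*(-114) = 114)
10302 - m(d(0, -10), 33) = 10302 - 1*114 = 10302 - 114 = 10188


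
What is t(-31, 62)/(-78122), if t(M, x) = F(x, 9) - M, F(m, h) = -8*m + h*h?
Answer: 192/39061 ≈ 0.0049154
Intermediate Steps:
F(m, h) = h**2 - 8*m (F(m, h) = -8*m + h**2 = h**2 - 8*m)
t(M, x) = 81 - M - 8*x (t(M, x) = (9**2 - 8*x) - M = (81 - 8*x) - M = 81 - M - 8*x)
t(-31, 62)/(-78122) = (81 - 1*(-31) - 8*62)/(-78122) = (81 + 31 - 496)*(-1/78122) = -384*(-1/78122) = 192/39061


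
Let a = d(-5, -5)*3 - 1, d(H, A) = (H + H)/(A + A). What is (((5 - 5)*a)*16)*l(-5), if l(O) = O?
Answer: 0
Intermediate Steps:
d(H, A) = H/A (d(H, A) = (2*H)/((2*A)) = (2*H)*(1/(2*A)) = H/A)
a = 2 (a = -5/(-5)*3 - 1 = -5*(-⅕)*3 - 1 = 1*3 - 1 = 3 - 1 = 2)
(((5 - 5)*a)*16)*l(-5) = (((5 - 5)*2)*16)*(-5) = ((0*2)*16)*(-5) = (0*16)*(-5) = 0*(-5) = 0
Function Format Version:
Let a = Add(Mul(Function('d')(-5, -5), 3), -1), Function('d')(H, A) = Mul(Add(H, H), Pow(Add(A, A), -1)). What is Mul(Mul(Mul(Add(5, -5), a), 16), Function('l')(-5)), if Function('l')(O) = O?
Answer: 0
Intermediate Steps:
Function('d')(H, A) = Mul(H, Pow(A, -1)) (Function('d')(H, A) = Mul(Mul(2, H), Pow(Mul(2, A), -1)) = Mul(Mul(2, H), Mul(Rational(1, 2), Pow(A, -1))) = Mul(H, Pow(A, -1)))
a = 2 (a = Add(Mul(Mul(-5, Pow(-5, -1)), 3), -1) = Add(Mul(Mul(-5, Rational(-1, 5)), 3), -1) = Add(Mul(1, 3), -1) = Add(3, -1) = 2)
Mul(Mul(Mul(Add(5, -5), a), 16), Function('l')(-5)) = Mul(Mul(Mul(Add(5, -5), 2), 16), -5) = Mul(Mul(Mul(0, 2), 16), -5) = Mul(Mul(0, 16), -5) = Mul(0, -5) = 0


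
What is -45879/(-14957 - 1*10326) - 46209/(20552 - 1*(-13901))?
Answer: 3147840/6649429 ≈ 0.47340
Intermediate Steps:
-45879/(-14957 - 1*10326) - 46209/(20552 - 1*(-13901)) = -45879/(-14957 - 10326) - 46209/(20552 + 13901) = -45879/(-25283) - 46209/34453 = -45879*(-1/25283) - 46209*1/34453 = 45879/25283 - 46209/34453 = 3147840/6649429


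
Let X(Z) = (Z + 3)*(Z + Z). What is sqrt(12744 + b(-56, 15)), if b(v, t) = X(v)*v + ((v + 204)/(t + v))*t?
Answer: 2*I*sqrt(134364913)/41 ≈ 565.44*I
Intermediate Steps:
X(Z) = 2*Z*(3 + Z) (X(Z) = (3 + Z)*(2*Z) = 2*Z*(3 + Z))
b(v, t) = 2*v**2*(3 + v) + t*(204 + v)/(t + v) (b(v, t) = (2*v*(3 + v))*v + ((v + 204)/(t + v))*t = 2*v**2*(3 + v) + ((204 + v)/(t + v))*t = 2*v**2*(3 + v) + t*(204 + v)/(t + v))
sqrt(12744 + b(-56, 15)) = sqrt(12744 + (204*15 + 15*(-56) + 2*(-56)**3*(3 - 56) + 2*15*(-56)**2*(3 - 56))/(15 - 56)) = sqrt(12744 + (3060 - 840 + 2*(-175616)*(-53) + 2*15*3136*(-53))/(-41)) = sqrt(12744 - (3060 - 840 + 18615296 - 4986240)/41) = sqrt(12744 - 1/41*13631276) = sqrt(12744 - 13631276/41) = sqrt(-13108772/41) = 2*I*sqrt(134364913)/41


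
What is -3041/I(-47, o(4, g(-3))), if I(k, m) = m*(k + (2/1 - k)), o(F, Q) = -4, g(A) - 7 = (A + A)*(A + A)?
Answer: 3041/8 ≈ 380.13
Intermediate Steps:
g(A) = 7 + 4*A² (g(A) = 7 + (A + A)*(A + A) = 7 + (2*A)*(2*A) = 7 + 4*A²)
I(k, m) = 2*m (I(k, m) = m*(k + (2*1 - k)) = m*(k + (2 - k)) = m*2 = 2*m)
-3041/I(-47, o(4, g(-3))) = -3041/(2*(-4)) = -3041/(-8) = -3041*(-⅛) = 3041/8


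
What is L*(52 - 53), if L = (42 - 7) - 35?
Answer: 0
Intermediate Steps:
L = 0 (L = 35 - 35 = 0)
L*(52 - 53) = 0*(52 - 53) = 0*(-1) = 0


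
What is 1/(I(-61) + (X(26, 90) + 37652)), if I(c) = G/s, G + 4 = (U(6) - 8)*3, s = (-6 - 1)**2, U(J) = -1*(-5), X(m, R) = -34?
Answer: 49/1843269 ≈ 2.6583e-5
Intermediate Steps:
U(J) = 5
s = 49 (s = (-7)**2 = 49)
G = -13 (G = -4 + (5 - 8)*3 = -4 - 3*3 = -4 - 9 = -13)
I(c) = -13/49
1/(I(-61) + (X(26, 90) + 37652)) = 1/(-13/49 + (-34 + 37652)) = 1/(-13/49 + 37618) = 1/(1843269/49) = 49/1843269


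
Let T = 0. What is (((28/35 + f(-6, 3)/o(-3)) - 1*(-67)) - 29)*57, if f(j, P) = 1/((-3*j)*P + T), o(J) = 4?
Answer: 796271/360 ≈ 2211.9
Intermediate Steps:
f(j, P) = -1/(3*P*j) (f(j, P) = 1/((-3*j)*P + 0) = 1/(-3*P*j + 0) = 1/(-3*P*j) = 1*(-1/(3*P*j)) = -1/(3*P*j))
(((28/35 + f(-6, 3)/o(-3)) - 1*(-67)) - 29)*57 = (((28/35 - ⅓/(3*(-6))/4) - 1*(-67)) - 29)*57 = (((28*(1/35) - ⅓*⅓*(-⅙)*(¼)) + 67) - 29)*57 = (((⅘ + (1/54)*(¼)) + 67) - 29)*57 = (((⅘ + 1/216) + 67) - 29)*57 = ((869/1080 + 67) - 29)*57 = (73229/1080 - 29)*57 = (41909/1080)*57 = 796271/360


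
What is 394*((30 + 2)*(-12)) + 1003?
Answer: -150293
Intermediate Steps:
394*((30 + 2)*(-12)) + 1003 = 394*(32*(-12)) + 1003 = 394*(-384) + 1003 = -151296 + 1003 = -150293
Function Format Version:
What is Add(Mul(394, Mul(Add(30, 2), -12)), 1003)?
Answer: -150293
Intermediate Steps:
Add(Mul(394, Mul(Add(30, 2), -12)), 1003) = Add(Mul(394, Mul(32, -12)), 1003) = Add(Mul(394, -384), 1003) = Add(-151296, 1003) = -150293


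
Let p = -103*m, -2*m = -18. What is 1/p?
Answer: -1/927 ≈ -0.0010787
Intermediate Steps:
m = 9 (m = -1/2*(-18) = 9)
p = -927 (p = -103*9 = -927)
1/p = 1/(-927) = -1/927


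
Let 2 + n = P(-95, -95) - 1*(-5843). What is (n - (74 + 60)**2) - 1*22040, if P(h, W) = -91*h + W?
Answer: -25605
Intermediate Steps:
P(h, W) = W - 91*h
n = 14391 (n = -2 + ((-95 - 91*(-95)) - 1*(-5843)) = -2 + ((-95 + 8645) + 5843) = -2 + (8550 + 5843) = -2 + 14393 = 14391)
(n - (74 + 60)**2) - 1*22040 = (14391 - (74 + 60)**2) - 1*22040 = (14391 - 1*134**2) - 22040 = (14391 - 1*17956) - 22040 = (14391 - 17956) - 22040 = -3565 - 22040 = -25605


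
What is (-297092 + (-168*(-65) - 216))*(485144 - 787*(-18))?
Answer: -142996392280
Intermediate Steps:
(-297092 + (-168*(-65) - 216))*(485144 - 787*(-18)) = (-297092 + (10920 - 216))*(485144 + 14166) = (-297092 + 10704)*499310 = -286388*499310 = -142996392280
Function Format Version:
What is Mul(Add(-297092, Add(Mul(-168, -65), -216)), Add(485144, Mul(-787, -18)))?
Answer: -142996392280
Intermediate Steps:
Mul(Add(-297092, Add(Mul(-168, -65), -216)), Add(485144, Mul(-787, -18))) = Mul(Add(-297092, Add(10920, -216)), Add(485144, 14166)) = Mul(Add(-297092, 10704), 499310) = Mul(-286388, 499310) = -142996392280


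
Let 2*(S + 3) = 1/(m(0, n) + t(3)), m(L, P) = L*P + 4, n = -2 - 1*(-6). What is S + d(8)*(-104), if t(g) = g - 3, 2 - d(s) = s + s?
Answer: 11625/8 ≈ 1453.1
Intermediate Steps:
d(s) = 2 - 2*s (d(s) = 2 - (s + s) = 2 - 2*s)
n = 4 (n = -2 + 6 = 4)
t(g) = -3 + g
m(L, P) = 4 + L*P
S = -23/8 (S = -3 + 1/(2*((4 + 0*4) + (-3 + 3))) = -3 + 1/(2*((4 + 0) + 0)) = -3 + 1/(2*(4 + 0)) = -3 + (1/2)/4 = -3 + (1/2)*(1/4) = -3 + 1/8 = -23/8 ≈ -2.8750)
S + d(8)*(-104) = -23/8 + (2 - 2*8)*(-104) = -23/8 + (2 - 16)*(-104) = -23/8 - 14*(-104) = -23/8 + 1456 = 11625/8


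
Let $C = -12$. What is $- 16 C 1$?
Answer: $192$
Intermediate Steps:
$- 16 C 1 = \left(-16\right) \left(-12\right) 1 = 192 \cdot 1 = 192$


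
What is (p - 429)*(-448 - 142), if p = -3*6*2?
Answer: 274350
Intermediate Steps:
p = -36 (p = -18*2 = -36)
(p - 429)*(-448 - 142) = (-36 - 429)*(-448 - 142) = -465*(-590) = 274350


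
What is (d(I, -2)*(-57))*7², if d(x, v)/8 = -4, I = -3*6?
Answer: 89376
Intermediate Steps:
I = -18
d(x, v) = -32 (d(x, v) = 8*(-4) = -32)
(d(I, -2)*(-57))*7² = -32*(-57)*7² = 1824*49 = 89376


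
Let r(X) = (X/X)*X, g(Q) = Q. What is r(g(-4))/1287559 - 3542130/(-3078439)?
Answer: 50117462054/43556833411 ≈ 1.1506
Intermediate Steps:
r(X) = X (r(X) = 1*X = X)
r(g(-4))/1287559 - 3542130/(-3078439) = -4/1287559 - 3542130/(-3078439) = -4*1/1287559 - 3542130*(-1/3078439) = -4/1287559 + 3542130/3078439 = 50117462054/43556833411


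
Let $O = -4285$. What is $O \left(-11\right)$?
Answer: $47135$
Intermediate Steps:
$O \left(-11\right) = \left(-4285\right) \left(-11\right) = 47135$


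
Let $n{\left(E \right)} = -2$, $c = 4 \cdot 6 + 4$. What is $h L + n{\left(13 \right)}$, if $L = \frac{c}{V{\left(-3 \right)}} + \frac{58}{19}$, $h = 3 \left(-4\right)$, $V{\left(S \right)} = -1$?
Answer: $\frac{5650}{19} \approx 297.37$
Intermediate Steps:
$c = 28$ ($c = 24 + 4 = 28$)
$h = -12$
$L = - \frac{474}{19}$ ($L = \frac{28}{-1} + \frac{58}{19} = 28 \left(-1\right) + 58 \cdot \frac{1}{19} = -28 + \frac{58}{19} = - \frac{474}{19} \approx -24.947$)
$h L + n{\left(13 \right)} = \left(-12\right) \left(- \frac{474}{19}\right) - 2 = \frac{5688}{19} - 2 = \frac{5650}{19}$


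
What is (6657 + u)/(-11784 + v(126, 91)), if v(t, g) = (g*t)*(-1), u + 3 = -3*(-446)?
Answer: -1332/3875 ≈ -0.34374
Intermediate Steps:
u = 1335 (u = -3 - 3*(-446) = -3 + 1338 = 1335)
v(t, g) = -g*t
(6657 + u)/(-11784 + v(126, 91)) = (6657 + 1335)/(-11784 - 1*91*126) = 7992/(-11784 - 11466) = 7992/(-23250) = 7992*(-1/23250) = -1332/3875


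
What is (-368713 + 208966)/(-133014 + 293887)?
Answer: -159747/160873 ≈ -0.99300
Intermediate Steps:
(-368713 + 208966)/(-133014 + 293887) = -159747/160873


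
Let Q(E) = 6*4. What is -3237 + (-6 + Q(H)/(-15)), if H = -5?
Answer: -16223/5 ≈ -3244.6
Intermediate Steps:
Q(E) = 24
-3237 + (-6 + Q(H)/(-15)) = -3237 + (-6 + 24/(-15)) = -3237 + (-6 - 1/15*24) = -3237 + (-6 - 8/5) = -3237 - 38/5 = -16223/5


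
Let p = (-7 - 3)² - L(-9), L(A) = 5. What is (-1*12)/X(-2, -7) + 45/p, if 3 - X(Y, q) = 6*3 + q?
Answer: 75/38 ≈ 1.9737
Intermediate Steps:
X(Y, q) = -15 - q (X(Y, q) = 3 - (6*3 + q) = 3 - (18 + q) = 3 + (-18 - q) = -15 - q)
p = 95 (p = (-7 - 3)² - 1*5 = (-10)² - 5 = 100 - 5 = 95)
(-1*12)/X(-2, -7) + 45/p = (-1*12)/(-15 - 1*(-7)) + 45/95 = -12/(-15 + 7) + 45*(1/95) = -12/(-8) + 9/19 = -12*(-⅛) + 9/19 = 3/2 + 9/19 = 75/38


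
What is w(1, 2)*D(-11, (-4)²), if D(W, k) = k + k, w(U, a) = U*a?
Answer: 64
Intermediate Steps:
D(W, k) = 2*k
w(1, 2)*D(-11, (-4)²) = (1*2)*(2*(-4)²) = 2*(2*16) = 2*32 = 64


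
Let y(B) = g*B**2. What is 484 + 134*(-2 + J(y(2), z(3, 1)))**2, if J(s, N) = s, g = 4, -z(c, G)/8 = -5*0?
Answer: 26748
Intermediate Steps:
z(c, G) = 0 (z(c, G) = -(-40)*0 = -8*0 = 0)
y(B) = 4*B**2
484 + 134*(-2 + J(y(2), z(3, 1)))**2 = 484 + 134*(-2 + 4*2**2)**2 = 484 + 134*(-2 + 4*4)**2 = 484 + 134*(-2 + 16)**2 = 484 + 134*14**2 = 484 + 134*196 = 484 + 26264 = 26748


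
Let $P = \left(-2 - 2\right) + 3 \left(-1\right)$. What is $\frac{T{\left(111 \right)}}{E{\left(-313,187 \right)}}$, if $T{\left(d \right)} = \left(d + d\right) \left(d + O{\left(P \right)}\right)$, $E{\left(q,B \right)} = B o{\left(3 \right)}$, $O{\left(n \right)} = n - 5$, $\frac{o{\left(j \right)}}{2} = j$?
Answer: $\frac{333}{17} \approx 19.588$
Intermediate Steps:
$P = -7$ ($P = -4 - 3 = -7$)
$o{\left(j \right)} = 2 j$
$O{\left(n \right)} = -5 + n$
$E{\left(q,B \right)} = 6 B$ ($E{\left(q,B \right)} = B 2 \cdot 3 = B 6 = 6 B$)
$T{\left(d \right)} = 2 d \left(-12 + d\right)$ ($T{\left(d \right)} = \left(d + d\right) \left(d - 12\right) = 2 d \left(d - 12\right) = 2 d \left(-12 + d\right)$)
$\frac{T{\left(111 \right)}}{E{\left(-313,187 \right)}} = \frac{2 \cdot 111 \left(-12 + 111\right)}{6 \cdot 187} = \frac{2 \cdot 111 \cdot 99}{1122} = 21978 \cdot \frac{1}{1122} = \frac{333}{17}$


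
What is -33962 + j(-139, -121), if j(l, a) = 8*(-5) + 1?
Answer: -34001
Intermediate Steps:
j(l, a) = -39 (j(l, a) = -40 + 1 = -39)
-33962 + j(-139, -121) = -33962 - 39 = -34001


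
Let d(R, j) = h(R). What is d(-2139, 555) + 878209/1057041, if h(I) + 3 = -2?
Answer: -4406996/1057041 ≈ -4.1692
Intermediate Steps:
h(I) = -5 (h(I) = -3 - 2 = -5)
d(R, j) = -5
d(-2139, 555) + 878209/1057041 = -5 + 878209/1057041 = -4406996/1057041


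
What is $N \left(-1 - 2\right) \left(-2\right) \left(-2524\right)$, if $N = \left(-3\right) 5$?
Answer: $227160$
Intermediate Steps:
$N = -15$
$N \left(-1 - 2\right) \left(-2\right) \left(-2524\right) = - 15 \left(-1 - 2\right) \left(-2\right) \left(-2524\right) = - 15 \left(\left(-3\right) \left(-2\right)\right) \left(-2524\right) = \left(-15\right) 6 \left(-2524\right) = \left(-90\right) \left(-2524\right) = 227160$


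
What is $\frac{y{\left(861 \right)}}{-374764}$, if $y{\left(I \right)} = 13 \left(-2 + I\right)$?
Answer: $- \frac{859}{28828} \approx -0.029797$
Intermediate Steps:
$y{\left(I \right)} = -26 + 13 I$
$\frac{y{\left(861 \right)}}{-374764} = \frac{-26 + 13 \cdot 861}{-374764} = \left(-26 + 11193\right) \left(- \frac{1}{374764}\right) = 11167 \left(- \frac{1}{374764}\right) = - \frac{859}{28828}$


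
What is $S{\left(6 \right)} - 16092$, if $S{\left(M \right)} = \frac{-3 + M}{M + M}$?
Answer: $- \frac{64367}{4} \approx -16092.0$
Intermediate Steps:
$S{\left(M \right)} = \frac{-3 + M}{2 M}$
$S{\left(6 \right)} - 16092 = \frac{-3 + 6}{2 \cdot 6} - 16092 = \frac{1}{2} \cdot \frac{1}{6} \cdot 3 - 16092 = \frac{1}{4} - 16092 = - \frac{64367}{4}$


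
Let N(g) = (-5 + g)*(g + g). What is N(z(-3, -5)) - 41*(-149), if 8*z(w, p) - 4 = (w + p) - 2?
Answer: 48941/8 ≈ 6117.6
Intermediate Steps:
z(w, p) = ¼ + p/8 + w/8 (z(w, p) = ½ + ((w + p) - 2)/8 = ½ + ((p + w) - 2)/8 = ½ + (-2 + p + w)/8 = ½ + (-¼ + p/8 + w/8) = ¼ + p/8 + w/8)
N(g) = 2*g*(-5 + g) (N(g) = (-5 + g)*(2*g) = 2*g*(-5 + g))
N(z(-3, -5)) - 41*(-149) = 2*(¼ + (⅛)*(-5) + (⅛)*(-3))*(-5 + (¼ + (⅛)*(-5) + (⅛)*(-3))) - 41*(-149) = 2*(¼ - 5/8 - 3/8)*(-5 + (¼ - 5/8 - 3/8)) + 6109 = 2*(-¾)*(-5 - ¾) + 6109 = 2*(-¾)*(-23/4) + 6109 = 69/8 + 6109 = 48941/8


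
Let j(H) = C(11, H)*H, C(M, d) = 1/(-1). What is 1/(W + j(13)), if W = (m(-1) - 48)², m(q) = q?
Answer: 1/2388 ≈ 0.00041876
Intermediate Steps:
C(M, d) = -1
W = 2401 (W = (-1 - 48)² = (-49)² = 2401)
j(H) = -H
1/(W + j(13)) = 1/(2401 - 1*13) = 1/(2401 - 13) = 1/2388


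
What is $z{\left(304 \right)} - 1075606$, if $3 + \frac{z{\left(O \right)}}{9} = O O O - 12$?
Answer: $251774435$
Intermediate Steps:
$z{\left(O \right)} = -135 + 9 O^{3}$ ($z{\left(O \right)} = -27 + 9 \left(O O O - 12\right) = -27 + 9 \left(O O^{2} - 12\right) = -27 + 9 \left(O^{3} - 12\right) = -27 + 9 \left(-12 + O^{3}\right) = -27 + \left(-108 + 9 O^{3}\right) = -135 + 9 O^{3}$)
$z{\left(304 \right)} - 1075606 = \left(-135 + 9 \cdot 304^{3}\right) - 1075606 = \left(-135 + 9 \cdot 28094464\right) - 1075606 = \left(-135 + 252850176\right) - 1075606 = 252850041 - 1075606 = 251774435$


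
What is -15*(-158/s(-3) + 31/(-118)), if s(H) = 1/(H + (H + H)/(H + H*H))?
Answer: -1118175/118 ≈ -9476.1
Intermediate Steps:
s(H) = 1/(H + 2*H/(H + H²)) (s(H) = 1/(H + (2*H)/(H + H²)) = 1/(H + 2*H/(H + H²)))
-15*(-158/s(-3) + 31/(-118)) = -15*(-158*(2 - 3 + (-3)²)/(1 - 3) + 31/(-118)) = -15*(-158/(-2/(2 - 3 + 9)) + 31*(-1/118)) = -15*(-158/(-2/8) - 31/118) = -15*(-158/((⅛)*(-2)) - 31/118) = -15*(-158/(-¼) - 31/118) = -15*(-158*(-4) - 31/118) = -15*(632 - 31/118) = -15*74545/118 = -1118175/118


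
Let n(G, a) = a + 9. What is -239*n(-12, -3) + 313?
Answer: -1121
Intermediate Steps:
n(G, a) = 9 + a
-239*n(-12, -3) + 313 = -239*(9 - 3) + 313 = -239*6 + 313 = -1434 + 313 = -1121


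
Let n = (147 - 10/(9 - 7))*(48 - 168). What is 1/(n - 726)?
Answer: -1/17766 ≈ -5.6287e-5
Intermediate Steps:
n = -17040 (n = (147 - 10/2)*(-120) = (147 + (½)*(-10))*(-120) = (147 - 5)*(-120) = 142*(-120) = -17040)
1/(n - 726) = 1/(-17040 - 726) = 1/(-17766) = -1/17766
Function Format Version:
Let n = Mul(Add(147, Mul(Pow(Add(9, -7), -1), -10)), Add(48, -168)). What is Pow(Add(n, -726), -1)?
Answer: Rational(-1, 17766) ≈ -5.6287e-5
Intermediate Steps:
n = -17040 (n = Mul(Add(147, Mul(Pow(2, -1), -10)), -120) = Mul(Add(147, Mul(Rational(1, 2), -10)), -120) = Mul(Add(147, -5), -120) = Mul(142, -120) = -17040)
Pow(Add(n, -726), -1) = Pow(Add(-17040, -726), -1) = Pow(-17766, -1) = Rational(-1, 17766)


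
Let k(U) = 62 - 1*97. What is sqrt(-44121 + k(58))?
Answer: 2*I*sqrt(11039) ≈ 210.13*I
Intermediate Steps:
k(U) = -35 (k(U) = 62 - 97 = -35)
sqrt(-44121 + k(58)) = sqrt(-44121 - 35) = sqrt(-44156) = 2*I*sqrt(11039)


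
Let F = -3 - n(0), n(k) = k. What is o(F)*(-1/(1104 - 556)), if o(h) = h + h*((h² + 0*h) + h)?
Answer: 21/548 ≈ 0.038321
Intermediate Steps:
F = -3 (F = -3 - 1*0 = -3 + 0 = -3)
o(h) = h + h*(h + h²) (o(h) = h + h*((h² + 0) + h) = h + h*(h² + h) = h + h*(h + h²))
o(F)*(-1/(1104 - 556)) = (-3*(1 - 3 + (-3)²))*(-1/(1104 - 556)) = (-3*(1 - 3 + 9))*(-1/548) = (-3*7)*(-1*1/548) = -21*(-1/548) = 21/548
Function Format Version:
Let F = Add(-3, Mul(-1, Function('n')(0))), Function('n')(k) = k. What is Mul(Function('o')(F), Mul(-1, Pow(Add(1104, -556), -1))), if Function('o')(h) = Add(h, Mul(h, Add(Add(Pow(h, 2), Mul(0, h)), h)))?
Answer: Rational(21, 548) ≈ 0.038321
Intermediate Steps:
F = -3 (F = Add(-3, Mul(-1, 0)) = Add(-3, 0) = -3)
Function('o')(h) = Add(h, Mul(h, Add(h, Pow(h, 2)))) (Function('o')(h) = Add(h, Mul(h, Add(Add(Pow(h, 2), 0), h))) = Add(h, Mul(h, Add(Pow(h, 2), h))) = Add(h, Mul(h, Add(h, Pow(h, 2)))))
Mul(Function('o')(F), Mul(-1, Pow(Add(1104, -556), -1))) = Mul(Mul(-3, Add(1, -3, Pow(-3, 2))), Mul(-1, Pow(Add(1104, -556), -1))) = Mul(Mul(-3, Add(1, -3, 9)), Mul(-1, Pow(548, -1))) = Mul(Mul(-3, 7), Mul(-1, Rational(1, 548))) = Mul(-21, Rational(-1, 548)) = Rational(21, 548)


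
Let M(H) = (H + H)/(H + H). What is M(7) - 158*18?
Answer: -2843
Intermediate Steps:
M(H) = 1 (M(H) = (2*H)/((2*H)) = (2*H)*(1/(2*H)) = 1)
M(7) - 158*18 = 1 - 158*18 = 1 - 2844 = -2843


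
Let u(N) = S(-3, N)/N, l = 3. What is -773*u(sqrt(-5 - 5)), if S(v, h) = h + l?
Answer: -773 + 2319*I*sqrt(10)/10 ≈ -773.0 + 733.33*I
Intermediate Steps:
S(v, h) = 3 + h (S(v, h) = h + 3 = 3 + h)
u(N) = (3 + N)/N
-773*u(sqrt(-5 - 5)) = -773*(3 + sqrt(-5 - 5))/(sqrt(-5 - 5)) = -773*(3 + sqrt(-10))/(sqrt(-10)) = -773*(3 + I*sqrt(10))/(I*sqrt(10)) = -773*(-I*sqrt(10)/10)*(3 + I*sqrt(10)) = -(-773)*I*sqrt(10)*(3 + I*sqrt(10))/10 = 773*I*sqrt(10)*(3 + I*sqrt(10))/10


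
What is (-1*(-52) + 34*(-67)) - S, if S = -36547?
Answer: 34321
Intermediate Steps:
(-1*(-52) + 34*(-67)) - S = (-1*(-52) + 34*(-67)) - 1*(-36547) = (52 - 2278) + 36547 = -2226 + 36547 = 34321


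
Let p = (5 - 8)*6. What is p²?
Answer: 324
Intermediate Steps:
p = -18 (p = -3*6 = -18)
p² = (-18)² = 324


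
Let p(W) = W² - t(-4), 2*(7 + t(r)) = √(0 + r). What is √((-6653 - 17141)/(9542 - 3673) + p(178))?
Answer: √(1091461950265 - 34445161*I)/5869 ≈ 178.01 - 0.0028089*I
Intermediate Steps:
t(r) = -7 + √r/2 (t(r) = -7 + √(0 + r)/2 = -7 + √r/2)
p(W) = 7 + W² - I (p(W) = W² - (-7 + √(-4)/2) = W² - (-7 + (2*I)/2) = W² - (-7 + I) = W² + (7 - I) = 7 + W² - I)
√((-6653 - 17141)/(9542 - 3673) + p(178)) = √((-6653 - 17141)/(9542 - 3673) + (7 + 178² - I)) = √(-23794/5869 + (7 + 31684 - I)) = √(-23794*1/5869 + (31691 - I)) = √(-23794/5869 + (31691 - I)) = √(185970685/5869 - I)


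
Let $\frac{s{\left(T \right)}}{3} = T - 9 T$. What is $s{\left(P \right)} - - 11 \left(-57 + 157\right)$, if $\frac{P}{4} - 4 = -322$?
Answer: $31628$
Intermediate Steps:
$P = -1272$ ($P = 16 + 4 \left(-322\right) = 16 - 1288 = -1272$)
$s{\left(T \right)} = - 24 T$ ($s{\left(T \right)} = 3 \left(T - 9 T\right) = 3 \left(- 8 T\right) = - 24 T$)
$s{\left(P \right)} - - 11 \left(-57 + 157\right) = \left(-24\right) \left(-1272\right) - - 11 \left(-57 + 157\right) = 30528 - \left(-11\right) 100 = 30528 - -1100 = 30528 + 1100 = 31628$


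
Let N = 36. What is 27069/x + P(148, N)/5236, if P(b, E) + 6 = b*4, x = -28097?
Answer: -62634221/73557946 ≈ -0.85149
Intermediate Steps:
P(b, E) = -6 + 4*b (P(b, E) = -6 + b*4 = -6 + 4*b)
27069/x + P(148, N)/5236 = 27069/(-28097) + (-6 + 4*148)/5236 = 27069*(-1/28097) + (-6 + 592)*(1/5236) = -27069/28097 + 586*(1/5236) = -27069/28097 + 293/2618 = -62634221/73557946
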